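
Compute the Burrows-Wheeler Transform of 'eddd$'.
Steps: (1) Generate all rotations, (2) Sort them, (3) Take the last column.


Rotations (sorted):
  0: $eddd -> last char: d
  1: d$edd -> last char: d
  2: dd$ed -> last char: d
  3: ddd$e -> last char: e
  4: eddd$ -> last char: $


BWT = ddde$


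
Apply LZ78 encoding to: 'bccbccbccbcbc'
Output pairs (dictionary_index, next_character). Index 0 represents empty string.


LZ78 encoding steps:
Dictionary: {0: ''}
Step 1: w='' (idx 0), next='b' -> output (0, 'b'), add 'b' as idx 1
Step 2: w='' (idx 0), next='c' -> output (0, 'c'), add 'c' as idx 2
Step 3: w='c' (idx 2), next='b' -> output (2, 'b'), add 'cb' as idx 3
Step 4: w='c' (idx 2), next='c' -> output (2, 'c'), add 'cc' as idx 4
Step 5: w='b' (idx 1), next='c' -> output (1, 'c'), add 'bc' as idx 5
Step 6: w='cb' (idx 3), next='c' -> output (3, 'c'), add 'cbc' as idx 6
Step 7: w='bc' (idx 5), end of input -> output (5, '')


Encoded: [(0, 'b'), (0, 'c'), (2, 'b'), (2, 'c'), (1, 'c'), (3, 'c'), (5, '')]


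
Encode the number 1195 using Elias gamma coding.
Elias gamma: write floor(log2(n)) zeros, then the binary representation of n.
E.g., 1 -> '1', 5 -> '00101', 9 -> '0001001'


num_bits = floor(log2(1195)) + 1 = 11
leading_zeros = num_bits - 1 = 10
binary(1195) = 10010101011

Elias gamma(1195) = '0000000000' + '10010101011' = 000000000010010101011 (21 bits)


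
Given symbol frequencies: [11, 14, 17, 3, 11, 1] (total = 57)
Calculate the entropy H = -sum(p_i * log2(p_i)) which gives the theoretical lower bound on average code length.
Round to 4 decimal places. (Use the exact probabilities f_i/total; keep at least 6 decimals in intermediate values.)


Per-symbol terms -p_i * log2(p_i) with p_i = f_i/57:
  p = 11/57 = 0.192982: log2(p) = -2.373458, -p*log2(p) = 0.458036
  p = 14/57 = 0.245614: log2(p) = -2.025535, -p*log2(p) = 0.497500
  p = 17/57 = 0.298246: log2(p) = -1.745427, -p*log2(p) = 0.520566
  p = 3/57 = 0.052632: log2(p) = -4.247928, -p*log2(p) = 0.223575
  p = 11/57 = 0.192982: log2(p) = -2.373458, -p*log2(p) = 0.458036
  p = 1/57 = 0.017544: log2(p) = -5.832890, -p*log2(p) = 0.102331
H = 0.458036 + 0.497500 + 0.520566 + 0.223575 + 0.458036 + 0.102331 = 2.260044

H = 2.26 bits/symbol


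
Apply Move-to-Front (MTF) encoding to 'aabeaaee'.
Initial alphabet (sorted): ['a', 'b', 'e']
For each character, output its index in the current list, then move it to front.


MTF encoding:
'a': index 0 in ['a', 'b', 'e'] -> ['a', 'b', 'e']
'a': index 0 in ['a', 'b', 'e'] -> ['a', 'b', 'e']
'b': index 1 in ['a', 'b', 'e'] -> ['b', 'a', 'e']
'e': index 2 in ['b', 'a', 'e'] -> ['e', 'b', 'a']
'a': index 2 in ['e', 'b', 'a'] -> ['a', 'e', 'b']
'a': index 0 in ['a', 'e', 'b'] -> ['a', 'e', 'b']
'e': index 1 in ['a', 'e', 'b'] -> ['e', 'a', 'b']
'e': index 0 in ['e', 'a', 'b'] -> ['e', 'a', 'b']


Output: [0, 0, 1, 2, 2, 0, 1, 0]


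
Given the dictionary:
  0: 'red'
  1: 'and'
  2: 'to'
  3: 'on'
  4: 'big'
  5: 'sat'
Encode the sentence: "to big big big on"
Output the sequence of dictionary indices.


Look up each word in the dictionary:
  'to' -> 2
  'big' -> 4
  'big' -> 4
  'big' -> 4
  'on' -> 3

Encoded: [2, 4, 4, 4, 3]


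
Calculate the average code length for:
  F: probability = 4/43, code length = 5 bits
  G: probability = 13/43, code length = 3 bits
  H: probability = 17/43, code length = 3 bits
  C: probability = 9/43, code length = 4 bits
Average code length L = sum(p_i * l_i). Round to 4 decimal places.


Weighted contributions p_i * l_i:
  F: (4/43) * 5 = 20/43
  G: (13/43) * 3 = 39/43
  H: (17/43) * 3 = 51/43
  C: (9/43) * 4 = 36/43
Sum = (20 + 39 + 51 + 36)/43 = 146/43

L = 146/43 = 3.3953 bits/symbol


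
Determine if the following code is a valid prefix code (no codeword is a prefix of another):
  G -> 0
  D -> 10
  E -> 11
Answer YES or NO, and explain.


Checking each pair (does one codeword prefix another?):
  G='0' vs D='10': no prefix
  G='0' vs E='11': no prefix
  D='10' vs G='0': no prefix
  D='10' vs E='11': no prefix
  E='11' vs G='0': no prefix
  E='11' vs D='10': no prefix
No violation found over all pairs.

YES -- this is a valid prefix code. No codeword is a prefix of any other codeword.


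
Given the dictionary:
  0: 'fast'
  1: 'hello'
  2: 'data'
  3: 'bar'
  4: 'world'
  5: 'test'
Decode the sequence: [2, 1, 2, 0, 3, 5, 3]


Look up each index in the dictionary:
  2 -> 'data'
  1 -> 'hello'
  2 -> 'data'
  0 -> 'fast'
  3 -> 'bar'
  5 -> 'test'
  3 -> 'bar'

Decoded: "data hello data fast bar test bar"


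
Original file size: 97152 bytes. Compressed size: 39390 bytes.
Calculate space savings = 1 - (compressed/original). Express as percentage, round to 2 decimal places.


ratio = compressed/original = 39390/97152 = 0.405447
savings = 1 - ratio = 1 - 0.405447 = 0.594553
as a percentage: 0.594553 * 100 = 59.46%

Space savings = 1 - 39390/97152 = 59.46%


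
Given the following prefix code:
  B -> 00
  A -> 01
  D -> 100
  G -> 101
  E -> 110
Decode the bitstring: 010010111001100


Decoding step by step:
Bits 01 -> A
Bits 00 -> B
Bits 101 -> G
Bits 110 -> E
Bits 01 -> A
Bits 100 -> D


Decoded message: ABGEAD


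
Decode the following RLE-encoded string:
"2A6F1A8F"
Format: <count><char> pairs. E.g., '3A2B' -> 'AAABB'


Expanding each <count><char> pair:
  2A -> 'AA'
  6F -> 'FFFFFF'
  1A -> 'A'
  8F -> 'FFFFFFFF'

Decoded = AAFFFFFFAFFFFFFFF


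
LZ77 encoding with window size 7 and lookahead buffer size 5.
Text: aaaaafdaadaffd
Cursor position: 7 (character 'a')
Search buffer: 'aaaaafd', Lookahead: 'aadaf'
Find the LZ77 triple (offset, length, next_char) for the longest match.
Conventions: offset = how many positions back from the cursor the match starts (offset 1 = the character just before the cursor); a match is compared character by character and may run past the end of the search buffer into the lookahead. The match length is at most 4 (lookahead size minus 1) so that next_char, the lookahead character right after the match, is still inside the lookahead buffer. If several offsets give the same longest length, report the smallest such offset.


Try each offset into the search buffer:
  offset=1 (pos 6, char 'd'): match length 0
  offset=2 (pos 5, char 'f'): match length 0
  offset=3 (pos 4, char 'a'): match length 1
  offset=4 (pos 3, char 'a'): match length 2
  offset=5 (pos 2, char 'a'): match length 2
  offset=6 (pos 1, char 'a'): match length 2
  offset=7 (pos 0, char 'a'): match length 2
Longest match has length 2, found at offsets 4, 5, 6, 7; take the smallest, offset 4.
next_char = character at position 7 + 2 = 9 -> 'd'

Best match: offset=4, length=2 (matching 'aa' starting at position 3)
LZ77 triple: (4, 2, 'd')


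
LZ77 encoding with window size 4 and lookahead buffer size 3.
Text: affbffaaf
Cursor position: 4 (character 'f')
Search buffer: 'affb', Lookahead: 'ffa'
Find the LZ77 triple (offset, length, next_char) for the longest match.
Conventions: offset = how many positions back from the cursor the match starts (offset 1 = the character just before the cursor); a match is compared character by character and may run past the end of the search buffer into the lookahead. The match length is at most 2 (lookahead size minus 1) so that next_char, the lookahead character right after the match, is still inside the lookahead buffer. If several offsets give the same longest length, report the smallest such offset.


Try each offset into the search buffer:
  offset=1 (pos 3, char 'b'): match length 0
  offset=2 (pos 2, char 'f'): match length 1
  offset=3 (pos 1, char 'f'): match length 2
  offset=4 (pos 0, char 'a'): match length 0
Longest match has length 2 at offset 3.
next_char = character at position 4 + 2 = 6 -> 'a'

Best match: offset=3, length=2 (matching 'ff' starting at position 1)
LZ77 triple: (3, 2, 'a')


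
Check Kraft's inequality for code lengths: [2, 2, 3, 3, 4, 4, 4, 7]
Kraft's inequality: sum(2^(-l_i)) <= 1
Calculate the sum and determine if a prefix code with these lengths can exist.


Sum = 2^(-2) + 2^(-2) + 2^(-3) + 2^(-3) + 2^(-4) + 2^(-4) + 2^(-4) + 2^(-7)
    = 0.25 + 0.25 + 0.125 + 0.125 + 0.0625 + 0.0625 + 0.0625 + 0.0078125
    = 121/128 = 0.9453125
Since 0.9453125 <= 1, Kraft's inequality IS satisfied.
A prefix code with these lengths CAN exist.

Kraft sum = 0.9453125. Satisfied.


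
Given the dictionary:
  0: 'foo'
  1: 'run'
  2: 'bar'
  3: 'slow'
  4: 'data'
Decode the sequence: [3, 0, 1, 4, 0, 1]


Look up each index in the dictionary:
  3 -> 'slow'
  0 -> 'foo'
  1 -> 'run'
  4 -> 'data'
  0 -> 'foo'
  1 -> 'run'

Decoded: "slow foo run data foo run"


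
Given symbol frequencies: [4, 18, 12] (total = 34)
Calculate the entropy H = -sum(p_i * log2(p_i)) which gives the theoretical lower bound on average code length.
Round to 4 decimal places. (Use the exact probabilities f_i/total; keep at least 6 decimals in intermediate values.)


Per-symbol terms -p_i * log2(p_i) with p_i = f_i/34:
  p = 4/34 = 0.117647: log2(p) = -3.087463, -p*log2(p) = 0.363231
  p = 18/34 = 0.529412: log2(p) = -0.917538, -p*log2(p) = 0.485755
  p = 12/34 = 0.352941: log2(p) = -1.502500, -p*log2(p) = 0.530294
H = 0.363231 + 0.485755 + 0.530294 = 1.379280

H = 1.3793 bits/symbol


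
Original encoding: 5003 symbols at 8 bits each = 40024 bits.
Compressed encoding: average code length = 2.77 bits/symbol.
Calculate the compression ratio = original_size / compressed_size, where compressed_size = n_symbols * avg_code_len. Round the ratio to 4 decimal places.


original_size = n_symbols * orig_bits = 5003 * 8 = 40024 bits
compressed_size = n_symbols * avg_code_len = 5003 * 2.77 = 13858.31 bits
ratio = original_size / compressed_size = 40024 / 13858.31 = 2.8881

Compression ratio = 2.8881


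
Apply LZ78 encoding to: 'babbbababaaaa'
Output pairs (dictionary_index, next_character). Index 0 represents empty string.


LZ78 encoding steps:
Dictionary: {0: ''}
Step 1: w='' (idx 0), next='b' -> output (0, 'b'), add 'b' as idx 1
Step 2: w='' (idx 0), next='a' -> output (0, 'a'), add 'a' as idx 2
Step 3: w='b' (idx 1), next='b' -> output (1, 'b'), add 'bb' as idx 3
Step 4: w='b' (idx 1), next='a' -> output (1, 'a'), add 'ba' as idx 4
Step 5: w='ba' (idx 4), next='b' -> output (4, 'b'), add 'bab' as idx 5
Step 6: w='a' (idx 2), next='a' -> output (2, 'a'), add 'aa' as idx 6
Step 7: w='aa' (idx 6), end of input -> output (6, '')


Encoded: [(0, 'b'), (0, 'a'), (1, 'b'), (1, 'a'), (4, 'b'), (2, 'a'), (6, '')]


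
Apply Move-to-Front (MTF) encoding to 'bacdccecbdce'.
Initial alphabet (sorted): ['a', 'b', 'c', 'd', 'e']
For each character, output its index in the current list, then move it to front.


MTF encoding:
'b': index 1 in ['a', 'b', 'c', 'd', 'e'] -> ['b', 'a', 'c', 'd', 'e']
'a': index 1 in ['b', 'a', 'c', 'd', 'e'] -> ['a', 'b', 'c', 'd', 'e']
'c': index 2 in ['a', 'b', 'c', 'd', 'e'] -> ['c', 'a', 'b', 'd', 'e']
'd': index 3 in ['c', 'a', 'b', 'd', 'e'] -> ['d', 'c', 'a', 'b', 'e']
'c': index 1 in ['d', 'c', 'a', 'b', 'e'] -> ['c', 'd', 'a', 'b', 'e']
'c': index 0 in ['c', 'd', 'a', 'b', 'e'] -> ['c', 'd', 'a', 'b', 'e']
'e': index 4 in ['c', 'd', 'a', 'b', 'e'] -> ['e', 'c', 'd', 'a', 'b']
'c': index 1 in ['e', 'c', 'd', 'a', 'b'] -> ['c', 'e', 'd', 'a', 'b']
'b': index 4 in ['c', 'e', 'd', 'a', 'b'] -> ['b', 'c', 'e', 'd', 'a']
'd': index 3 in ['b', 'c', 'e', 'd', 'a'] -> ['d', 'b', 'c', 'e', 'a']
'c': index 2 in ['d', 'b', 'c', 'e', 'a'] -> ['c', 'd', 'b', 'e', 'a']
'e': index 3 in ['c', 'd', 'b', 'e', 'a'] -> ['e', 'c', 'd', 'b', 'a']


Output: [1, 1, 2, 3, 1, 0, 4, 1, 4, 3, 2, 3]


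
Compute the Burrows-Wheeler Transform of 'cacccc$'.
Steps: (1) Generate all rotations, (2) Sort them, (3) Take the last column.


Rotations (sorted):
  0: $cacccc -> last char: c
  1: acccc$c -> last char: c
  2: c$caccc -> last char: c
  3: cacccc$ -> last char: $
  4: cc$cacc -> last char: c
  5: ccc$cac -> last char: c
  6: cccc$ca -> last char: a


BWT = ccc$cca


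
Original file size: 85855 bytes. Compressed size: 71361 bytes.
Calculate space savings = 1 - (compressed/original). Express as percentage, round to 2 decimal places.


ratio = compressed/original = 71361/85855 = 0.83118
savings = 1 - ratio = 1 - 0.83118 = 0.16882
as a percentage: 0.16882 * 100 = 16.88%

Space savings = 1 - 71361/85855 = 16.88%


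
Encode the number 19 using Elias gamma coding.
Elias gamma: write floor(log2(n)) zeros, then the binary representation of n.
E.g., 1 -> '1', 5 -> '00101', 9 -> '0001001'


num_bits = floor(log2(19)) + 1 = 5
leading_zeros = num_bits - 1 = 4
binary(19) = 10011

Elias gamma(19) = '0000' + '10011' = 000010011 (9 bits)


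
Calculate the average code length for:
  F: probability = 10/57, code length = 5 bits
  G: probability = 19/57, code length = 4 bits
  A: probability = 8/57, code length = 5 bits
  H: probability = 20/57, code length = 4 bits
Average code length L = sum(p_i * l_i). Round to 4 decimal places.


Weighted contributions p_i * l_i:
  F: (10/57) * 5 = 50/57
  G: (19/57) * 4 = 76/57
  A: (8/57) * 5 = 40/57
  H: (20/57) * 4 = 80/57
Sum = (50 + 76 + 40 + 80)/57 = 246/57

L = 246/57 = 4.3158 bits/symbol


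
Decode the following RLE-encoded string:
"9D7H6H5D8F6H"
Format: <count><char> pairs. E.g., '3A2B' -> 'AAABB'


Expanding each <count><char> pair:
  9D -> 'DDDDDDDDD'
  7H -> 'HHHHHHH'
  6H -> 'HHHHHH'
  5D -> 'DDDDD'
  8F -> 'FFFFFFFF'
  6H -> 'HHHHHH'

Decoded = DDDDDDDDDHHHHHHHHHHHHHDDDDDFFFFFFFFHHHHHH


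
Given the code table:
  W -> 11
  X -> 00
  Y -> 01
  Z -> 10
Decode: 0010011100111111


Decoding:
00 -> X
10 -> Z
01 -> Y
11 -> W
00 -> X
11 -> W
11 -> W
11 -> W


Result: XZYWXWWW


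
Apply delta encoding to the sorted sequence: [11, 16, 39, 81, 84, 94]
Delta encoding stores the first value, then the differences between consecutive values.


First value: 11
Deltas:
  16 - 11 = 5
  39 - 16 = 23
  81 - 39 = 42
  84 - 81 = 3
  94 - 84 = 10


Delta encoded: [11, 5, 23, 42, 3, 10]


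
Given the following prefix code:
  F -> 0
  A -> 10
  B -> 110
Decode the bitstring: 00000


Decoding step by step:
Bits 0 -> F
Bits 0 -> F
Bits 0 -> F
Bits 0 -> F
Bits 0 -> F


Decoded message: FFFFF


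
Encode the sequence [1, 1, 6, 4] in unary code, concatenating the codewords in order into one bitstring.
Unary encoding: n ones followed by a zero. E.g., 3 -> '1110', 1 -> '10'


Encode each number as n ones followed by a terminating 0:
  1 -> 10 (2 bits)
  1 -> 10 (2 bits)
  6 -> 1111110 (7 bits)
  4 -> 11110 (5 bits)
Total length = 2 + 2 + 7 + 5 = 16 bits.

Unary([1, 1, 6, 4]) = 1010111111011110 (16 bits)


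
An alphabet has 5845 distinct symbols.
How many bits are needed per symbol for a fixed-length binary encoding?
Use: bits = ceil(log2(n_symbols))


log2(5845) = 12.513
Bracket: 2^12 = 4096 < 5845 <= 2^13 = 8192
So ceil(log2(5845)) = 13

bits = ceil(log2(5845)) = ceil(12.513) = 13 bits


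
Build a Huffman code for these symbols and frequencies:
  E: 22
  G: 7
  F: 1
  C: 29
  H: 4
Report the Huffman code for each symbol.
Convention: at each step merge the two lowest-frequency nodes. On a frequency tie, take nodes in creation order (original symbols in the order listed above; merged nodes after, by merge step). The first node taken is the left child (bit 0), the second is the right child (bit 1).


Huffman tree construction:
Step 1: Merge F(1) + H(4) = 5
Step 2: Merge (F+H)(5) + G(7) = 12
Step 3: Merge ((F+H)+G)(12) + E(22) = 34
Step 4: Merge C(29) + (((F+H)+G)+E)(34) = 63
Read each symbol's code off the tree from the root (left child = 0, right child = 1).

Codes:
  E: 11 (length 2)
  G: 101 (length 3)
  F: 1000 (length 4)
  C: 0 (length 1)
  H: 1001 (length 4)
Average code length: 114/63 = 1.8095 bits/symbol


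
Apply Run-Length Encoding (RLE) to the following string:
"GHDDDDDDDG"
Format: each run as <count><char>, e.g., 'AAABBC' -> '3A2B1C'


Scanning runs left to right:
  i=0: run of 'G' x 1 -> '1G'
  i=1: run of 'H' x 1 -> '1H'
  i=2: run of 'D' x 7 -> '7D'
  i=9: run of 'G' x 1 -> '1G'

RLE = 1G1H7D1G


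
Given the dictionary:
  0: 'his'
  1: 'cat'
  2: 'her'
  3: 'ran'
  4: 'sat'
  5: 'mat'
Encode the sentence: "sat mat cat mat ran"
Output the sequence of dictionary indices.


Look up each word in the dictionary:
  'sat' -> 4
  'mat' -> 5
  'cat' -> 1
  'mat' -> 5
  'ran' -> 3

Encoded: [4, 5, 1, 5, 3]


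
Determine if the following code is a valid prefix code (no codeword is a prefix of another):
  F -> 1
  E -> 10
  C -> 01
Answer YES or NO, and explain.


Checking each pair (does one codeword prefix another?):
  F='1' vs E='10': prefix -- VIOLATION

NO -- this is NOT a valid prefix code. F (1) is a prefix of E (10).


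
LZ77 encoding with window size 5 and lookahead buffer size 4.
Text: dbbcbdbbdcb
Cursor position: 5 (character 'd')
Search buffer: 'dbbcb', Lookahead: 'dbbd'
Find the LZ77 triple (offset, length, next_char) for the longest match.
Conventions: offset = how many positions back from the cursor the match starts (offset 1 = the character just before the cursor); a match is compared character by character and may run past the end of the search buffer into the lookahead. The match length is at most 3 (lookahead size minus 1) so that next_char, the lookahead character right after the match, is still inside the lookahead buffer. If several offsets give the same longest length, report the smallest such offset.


Try each offset into the search buffer:
  offset=1 (pos 4, char 'b'): match length 0
  offset=2 (pos 3, char 'c'): match length 0
  offset=3 (pos 2, char 'b'): match length 0
  offset=4 (pos 1, char 'b'): match length 0
  offset=5 (pos 0, char 'd'): match length 3
Longest match has length 3 at offset 5.
next_char = character at position 5 + 3 = 8 -> 'd'

Best match: offset=5, length=3 (matching 'dbb' starting at position 0)
LZ77 triple: (5, 3, 'd')


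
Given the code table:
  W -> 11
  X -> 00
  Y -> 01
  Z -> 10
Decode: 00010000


Decoding:
00 -> X
01 -> Y
00 -> X
00 -> X


Result: XYXX


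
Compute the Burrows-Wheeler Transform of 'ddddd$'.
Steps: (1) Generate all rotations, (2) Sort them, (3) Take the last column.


Rotations (sorted):
  0: $ddddd -> last char: d
  1: d$dddd -> last char: d
  2: dd$ddd -> last char: d
  3: ddd$dd -> last char: d
  4: dddd$d -> last char: d
  5: ddddd$ -> last char: $


BWT = ddddd$


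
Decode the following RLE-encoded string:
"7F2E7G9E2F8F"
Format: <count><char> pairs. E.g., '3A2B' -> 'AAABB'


Expanding each <count><char> pair:
  7F -> 'FFFFFFF'
  2E -> 'EE'
  7G -> 'GGGGGGG'
  9E -> 'EEEEEEEEE'
  2F -> 'FF'
  8F -> 'FFFFFFFF'

Decoded = FFFFFFFEEGGGGGGGEEEEEEEEEFFFFFFFFFF


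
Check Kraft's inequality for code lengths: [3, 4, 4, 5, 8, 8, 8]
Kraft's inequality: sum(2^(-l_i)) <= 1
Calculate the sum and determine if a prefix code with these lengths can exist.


Sum = 2^(-3) + 2^(-4) + 2^(-4) + 2^(-5) + 2^(-8) + 2^(-8) + 2^(-8)
    = 0.125 + 0.0625 + 0.0625 + 0.03125 + 0.00390625 + 0.00390625 + 0.00390625
    = 75/256 = 0.29296875
Since 0.29296875 <= 1, Kraft's inequality IS satisfied.
A prefix code with these lengths CAN exist.

Kraft sum = 0.29296875. Satisfied.


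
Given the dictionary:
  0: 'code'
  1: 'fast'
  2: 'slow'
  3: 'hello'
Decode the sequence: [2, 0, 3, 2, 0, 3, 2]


Look up each index in the dictionary:
  2 -> 'slow'
  0 -> 'code'
  3 -> 'hello'
  2 -> 'slow'
  0 -> 'code'
  3 -> 'hello'
  2 -> 'slow'

Decoded: "slow code hello slow code hello slow"


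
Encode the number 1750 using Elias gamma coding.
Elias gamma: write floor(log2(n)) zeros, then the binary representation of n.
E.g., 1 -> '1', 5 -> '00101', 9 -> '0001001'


num_bits = floor(log2(1750)) + 1 = 11
leading_zeros = num_bits - 1 = 10
binary(1750) = 11011010110

Elias gamma(1750) = '0000000000' + '11011010110' = 000000000011011010110 (21 bits)


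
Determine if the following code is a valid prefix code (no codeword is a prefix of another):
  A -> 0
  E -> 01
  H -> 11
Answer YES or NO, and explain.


Checking each pair (does one codeword prefix another?):
  A='0' vs E='01': prefix -- VIOLATION

NO -- this is NOT a valid prefix code. A (0) is a prefix of E (01).


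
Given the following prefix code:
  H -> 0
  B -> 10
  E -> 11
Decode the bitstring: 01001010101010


Decoding step by step:
Bits 0 -> H
Bits 10 -> B
Bits 0 -> H
Bits 10 -> B
Bits 10 -> B
Bits 10 -> B
Bits 10 -> B
Bits 10 -> B


Decoded message: HBHBBBBB


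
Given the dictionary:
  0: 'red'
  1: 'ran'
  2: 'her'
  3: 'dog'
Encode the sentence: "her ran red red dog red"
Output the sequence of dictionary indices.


Look up each word in the dictionary:
  'her' -> 2
  'ran' -> 1
  'red' -> 0
  'red' -> 0
  'dog' -> 3
  'red' -> 0

Encoded: [2, 1, 0, 0, 3, 0]


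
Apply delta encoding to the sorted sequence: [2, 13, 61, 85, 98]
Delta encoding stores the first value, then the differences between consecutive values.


First value: 2
Deltas:
  13 - 2 = 11
  61 - 13 = 48
  85 - 61 = 24
  98 - 85 = 13


Delta encoded: [2, 11, 48, 24, 13]


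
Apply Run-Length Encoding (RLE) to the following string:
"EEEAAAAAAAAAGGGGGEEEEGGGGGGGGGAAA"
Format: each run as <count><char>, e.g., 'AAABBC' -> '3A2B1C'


Scanning runs left to right:
  i=0: run of 'E' x 3 -> '3E'
  i=3: run of 'A' x 9 -> '9A'
  i=12: run of 'G' x 5 -> '5G'
  i=17: run of 'E' x 4 -> '4E'
  i=21: run of 'G' x 9 -> '9G'
  i=30: run of 'A' x 3 -> '3A'

RLE = 3E9A5G4E9G3A


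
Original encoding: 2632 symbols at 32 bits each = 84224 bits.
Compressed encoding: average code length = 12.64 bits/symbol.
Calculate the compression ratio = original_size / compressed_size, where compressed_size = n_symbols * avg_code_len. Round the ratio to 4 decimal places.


original_size = n_symbols * orig_bits = 2632 * 32 = 84224 bits
compressed_size = n_symbols * avg_code_len = 2632 * 12.64 = 33268.48 bits
ratio = original_size / compressed_size = 84224 / 33268.48 = 2.5316

Compression ratio = 2.5316


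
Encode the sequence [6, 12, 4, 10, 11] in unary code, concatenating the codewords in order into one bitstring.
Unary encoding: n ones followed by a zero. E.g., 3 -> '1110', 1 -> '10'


Encode each number as n ones followed by a terminating 0:
  6 -> 1111110 (7 bits)
  12 -> 1111111111110 (13 bits)
  4 -> 11110 (5 bits)
  10 -> 11111111110 (11 bits)
  11 -> 111111111110 (12 bits)
Total length = 7 + 13 + 5 + 11 + 12 = 48 bits.

Unary([6, 12, 4, 10, 11]) = 111111011111111111101111011111111110111111111110 (48 bits)


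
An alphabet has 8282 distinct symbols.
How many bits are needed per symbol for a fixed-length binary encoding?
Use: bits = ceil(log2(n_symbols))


log2(8282) = 13.0158
Bracket: 2^13 = 8192 < 8282 <= 2^14 = 16384
So ceil(log2(8282)) = 14

bits = ceil(log2(8282)) = ceil(13.0158) = 14 bits


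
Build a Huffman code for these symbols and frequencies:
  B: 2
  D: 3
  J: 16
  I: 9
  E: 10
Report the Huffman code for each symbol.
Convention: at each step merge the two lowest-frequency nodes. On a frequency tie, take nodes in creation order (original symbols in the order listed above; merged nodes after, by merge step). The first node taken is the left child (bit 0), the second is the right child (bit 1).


Huffman tree construction:
Step 1: Merge B(2) + D(3) = 5
Step 2: Merge (B+D)(5) + I(9) = 14
Step 3: Merge E(10) + ((B+D)+I)(14) = 24
Step 4: Merge J(16) + (E+((B+D)+I))(24) = 40
Read each symbol's code off the tree from the root (left child = 0, right child = 1).

Codes:
  B: 1100 (length 4)
  D: 1101 (length 4)
  J: 0 (length 1)
  I: 111 (length 3)
  E: 10 (length 2)
Average code length: 83/40 = 2.0750 bits/symbol


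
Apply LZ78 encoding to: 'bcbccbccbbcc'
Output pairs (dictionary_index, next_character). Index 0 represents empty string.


LZ78 encoding steps:
Dictionary: {0: ''}
Step 1: w='' (idx 0), next='b' -> output (0, 'b'), add 'b' as idx 1
Step 2: w='' (idx 0), next='c' -> output (0, 'c'), add 'c' as idx 2
Step 3: w='b' (idx 1), next='c' -> output (1, 'c'), add 'bc' as idx 3
Step 4: w='c' (idx 2), next='b' -> output (2, 'b'), add 'cb' as idx 4
Step 5: w='c' (idx 2), next='c' -> output (2, 'c'), add 'cc' as idx 5
Step 6: w='b' (idx 1), next='b' -> output (1, 'b'), add 'bb' as idx 6
Step 7: w='cc' (idx 5), end of input -> output (5, '')


Encoded: [(0, 'b'), (0, 'c'), (1, 'c'), (2, 'b'), (2, 'c'), (1, 'b'), (5, '')]


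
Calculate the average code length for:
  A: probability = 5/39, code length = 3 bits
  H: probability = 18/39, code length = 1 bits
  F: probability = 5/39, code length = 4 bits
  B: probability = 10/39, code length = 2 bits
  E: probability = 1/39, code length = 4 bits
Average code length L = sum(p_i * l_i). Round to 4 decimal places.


Weighted contributions p_i * l_i:
  A: (5/39) * 3 = 15/39
  H: (18/39) * 1 = 18/39
  F: (5/39) * 4 = 20/39
  B: (10/39) * 2 = 20/39
  E: (1/39) * 4 = 4/39
Sum = (15 + 18 + 20 + 20 + 4)/39 = 77/39

L = 77/39 = 1.9744 bits/symbol


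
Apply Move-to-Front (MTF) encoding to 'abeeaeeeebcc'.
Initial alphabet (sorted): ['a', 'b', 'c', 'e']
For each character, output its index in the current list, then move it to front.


MTF encoding:
'a': index 0 in ['a', 'b', 'c', 'e'] -> ['a', 'b', 'c', 'e']
'b': index 1 in ['a', 'b', 'c', 'e'] -> ['b', 'a', 'c', 'e']
'e': index 3 in ['b', 'a', 'c', 'e'] -> ['e', 'b', 'a', 'c']
'e': index 0 in ['e', 'b', 'a', 'c'] -> ['e', 'b', 'a', 'c']
'a': index 2 in ['e', 'b', 'a', 'c'] -> ['a', 'e', 'b', 'c']
'e': index 1 in ['a', 'e', 'b', 'c'] -> ['e', 'a', 'b', 'c']
'e': index 0 in ['e', 'a', 'b', 'c'] -> ['e', 'a', 'b', 'c']
'e': index 0 in ['e', 'a', 'b', 'c'] -> ['e', 'a', 'b', 'c']
'e': index 0 in ['e', 'a', 'b', 'c'] -> ['e', 'a', 'b', 'c']
'b': index 2 in ['e', 'a', 'b', 'c'] -> ['b', 'e', 'a', 'c']
'c': index 3 in ['b', 'e', 'a', 'c'] -> ['c', 'b', 'e', 'a']
'c': index 0 in ['c', 'b', 'e', 'a'] -> ['c', 'b', 'e', 'a']


Output: [0, 1, 3, 0, 2, 1, 0, 0, 0, 2, 3, 0]


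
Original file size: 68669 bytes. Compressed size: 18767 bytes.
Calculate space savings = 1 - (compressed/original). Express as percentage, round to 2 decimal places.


ratio = compressed/original = 18767/68669 = 0.273297
savings = 1 - ratio = 1 - 0.273297 = 0.726703
as a percentage: 0.726703 * 100 = 72.67%

Space savings = 1 - 18767/68669 = 72.67%


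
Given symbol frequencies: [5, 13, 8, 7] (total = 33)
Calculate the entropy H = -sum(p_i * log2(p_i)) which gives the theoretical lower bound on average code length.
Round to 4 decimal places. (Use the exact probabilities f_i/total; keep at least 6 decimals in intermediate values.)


Per-symbol terms -p_i * log2(p_i) with p_i = f_i/33:
  p = 5/33 = 0.151515: log2(p) = -2.722466, -p*log2(p) = 0.412495
  p = 13/33 = 0.393939: log2(p) = -1.343954, -p*log2(p) = 0.529437
  p = 8/33 = 0.242424: log2(p) = -2.044394, -p*log2(p) = 0.495611
  p = 7/33 = 0.212121: log2(p) = -2.237039, -p*log2(p) = 0.474523
H = 0.412495 + 0.529437 + 0.495611 + 0.474523 = 1.912066

H = 1.9121 bits/symbol


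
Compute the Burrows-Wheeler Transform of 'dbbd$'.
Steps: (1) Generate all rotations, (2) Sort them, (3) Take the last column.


Rotations (sorted):
  0: $dbbd -> last char: d
  1: bbd$d -> last char: d
  2: bd$db -> last char: b
  3: d$dbb -> last char: b
  4: dbbd$ -> last char: $


BWT = ddbb$


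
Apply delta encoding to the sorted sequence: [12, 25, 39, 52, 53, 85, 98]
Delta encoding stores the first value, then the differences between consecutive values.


First value: 12
Deltas:
  25 - 12 = 13
  39 - 25 = 14
  52 - 39 = 13
  53 - 52 = 1
  85 - 53 = 32
  98 - 85 = 13


Delta encoded: [12, 13, 14, 13, 1, 32, 13]


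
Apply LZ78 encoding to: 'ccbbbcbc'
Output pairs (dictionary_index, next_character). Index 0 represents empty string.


LZ78 encoding steps:
Dictionary: {0: ''}
Step 1: w='' (idx 0), next='c' -> output (0, 'c'), add 'c' as idx 1
Step 2: w='c' (idx 1), next='b' -> output (1, 'b'), add 'cb' as idx 2
Step 3: w='' (idx 0), next='b' -> output (0, 'b'), add 'b' as idx 3
Step 4: w='b' (idx 3), next='c' -> output (3, 'c'), add 'bc' as idx 4
Step 5: w='bc' (idx 4), end of input -> output (4, '')


Encoded: [(0, 'c'), (1, 'b'), (0, 'b'), (3, 'c'), (4, '')]


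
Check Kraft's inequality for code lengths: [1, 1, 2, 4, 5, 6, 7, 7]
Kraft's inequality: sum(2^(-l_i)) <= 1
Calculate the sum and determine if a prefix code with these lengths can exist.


Sum = 2^(-1) + 2^(-1) + 2^(-2) + 2^(-4) + 2^(-5) + 2^(-6) + 2^(-7) + 2^(-7)
    = 0.5 + 0.5 + 0.25 + 0.0625 + 0.03125 + 0.015625 + 0.0078125 + 0.0078125
    = 176/128 = 1.375
Since 1.375 > 1, Kraft's inequality is NOT satisfied.
A prefix code with these lengths CANNOT exist.

Kraft sum = 1.375. Not satisfied.


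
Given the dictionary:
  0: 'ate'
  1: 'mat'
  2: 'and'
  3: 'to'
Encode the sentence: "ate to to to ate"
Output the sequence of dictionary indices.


Look up each word in the dictionary:
  'ate' -> 0
  'to' -> 3
  'to' -> 3
  'to' -> 3
  'ate' -> 0

Encoded: [0, 3, 3, 3, 0]


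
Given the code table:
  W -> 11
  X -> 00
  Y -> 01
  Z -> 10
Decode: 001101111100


Decoding:
00 -> X
11 -> W
01 -> Y
11 -> W
11 -> W
00 -> X


Result: XWYWWX


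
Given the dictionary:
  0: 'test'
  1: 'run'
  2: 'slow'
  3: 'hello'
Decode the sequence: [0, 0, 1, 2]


Look up each index in the dictionary:
  0 -> 'test'
  0 -> 'test'
  1 -> 'run'
  2 -> 'slow'

Decoded: "test test run slow"


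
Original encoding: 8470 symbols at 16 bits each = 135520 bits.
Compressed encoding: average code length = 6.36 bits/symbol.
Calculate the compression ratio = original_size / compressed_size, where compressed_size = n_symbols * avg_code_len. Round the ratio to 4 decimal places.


original_size = n_symbols * orig_bits = 8470 * 16 = 135520 bits
compressed_size = n_symbols * avg_code_len = 8470 * 6.36 = 53869.2 bits
ratio = original_size / compressed_size = 135520 / 53869.2 = 2.5157

Compression ratio = 2.5157


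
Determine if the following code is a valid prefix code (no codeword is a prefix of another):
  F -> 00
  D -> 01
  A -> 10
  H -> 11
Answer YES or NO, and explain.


Checking each pair (does one codeword prefix another?):
  F='00' vs D='01': no prefix
  F='00' vs A='10': no prefix
  F='00' vs H='11': no prefix
  D='01' vs F='00': no prefix
  D='01' vs A='10': no prefix
  D='01' vs H='11': no prefix
  A='10' vs F='00': no prefix
  A='10' vs D='01': no prefix
  A='10' vs H='11': no prefix
  H='11' vs F='00': no prefix
  H='11' vs D='01': no prefix
  H='11' vs A='10': no prefix
No violation found over all pairs.

YES -- this is a valid prefix code. No codeword is a prefix of any other codeword.


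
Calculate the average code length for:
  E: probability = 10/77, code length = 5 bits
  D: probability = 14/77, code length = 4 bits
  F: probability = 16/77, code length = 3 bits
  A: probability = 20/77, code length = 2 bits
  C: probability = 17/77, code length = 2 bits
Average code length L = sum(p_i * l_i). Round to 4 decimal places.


Weighted contributions p_i * l_i:
  E: (10/77) * 5 = 50/77
  D: (14/77) * 4 = 56/77
  F: (16/77) * 3 = 48/77
  A: (20/77) * 2 = 40/77
  C: (17/77) * 2 = 34/77
Sum = (50 + 56 + 48 + 40 + 34)/77 = 228/77

L = 228/77 = 2.9610 bits/symbol


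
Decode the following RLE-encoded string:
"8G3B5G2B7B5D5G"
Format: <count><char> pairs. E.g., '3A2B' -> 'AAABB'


Expanding each <count><char> pair:
  8G -> 'GGGGGGGG'
  3B -> 'BBB'
  5G -> 'GGGGG'
  2B -> 'BB'
  7B -> 'BBBBBBB'
  5D -> 'DDDDD'
  5G -> 'GGGGG'

Decoded = GGGGGGGGBBBGGGGGBBBBBBBBBDDDDDGGGGG


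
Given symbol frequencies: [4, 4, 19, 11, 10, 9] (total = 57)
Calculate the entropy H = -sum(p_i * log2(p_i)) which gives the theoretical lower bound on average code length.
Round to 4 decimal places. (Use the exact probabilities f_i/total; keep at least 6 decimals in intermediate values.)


Per-symbol terms -p_i * log2(p_i) with p_i = f_i/57:
  p = 4/57 = 0.070175: log2(p) = -3.832890, -p*log2(p) = 0.268975
  p = 4/57 = 0.070175: log2(p) = -3.832890, -p*log2(p) = 0.268975
  p = 19/57 = 0.333333: log2(p) = -1.584963, -p*log2(p) = 0.528321
  p = 11/57 = 0.192982: log2(p) = -2.373458, -p*log2(p) = 0.458036
  p = 10/57 = 0.175439: log2(p) = -2.510962, -p*log2(p) = 0.440520
  p = 9/57 = 0.157895: log2(p) = -2.662965, -p*log2(p) = 0.420468
H = 0.268975 + 0.268975 + 0.528321 + 0.458036 + 0.440520 + 0.420468 = 2.385295

H = 2.3853 bits/symbol


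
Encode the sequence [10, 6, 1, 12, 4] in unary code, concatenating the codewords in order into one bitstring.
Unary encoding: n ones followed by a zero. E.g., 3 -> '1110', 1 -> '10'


Encode each number as n ones followed by a terminating 0:
  10 -> 11111111110 (11 bits)
  6 -> 1111110 (7 bits)
  1 -> 10 (2 bits)
  12 -> 1111111111110 (13 bits)
  4 -> 11110 (5 bits)
Total length = 11 + 7 + 2 + 13 + 5 = 38 bits.

Unary([10, 6, 1, 12, 4]) = 11111111110111111010111111111111011110 (38 bits)


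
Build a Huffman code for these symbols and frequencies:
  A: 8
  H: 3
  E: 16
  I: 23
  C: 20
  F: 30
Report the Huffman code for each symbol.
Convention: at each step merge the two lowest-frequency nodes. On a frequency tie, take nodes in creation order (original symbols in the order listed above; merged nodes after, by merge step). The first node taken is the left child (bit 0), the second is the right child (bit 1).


Huffman tree construction:
Step 1: Merge H(3) + A(8) = 11
Step 2: Merge (H+A)(11) + E(16) = 27
Step 3: Merge C(20) + I(23) = 43
Step 4: Merge ((H+A)+E)(27) + F(30) = 57
Step 5: Merge (C+I)(43) + (((H+A)+E)+F)(57) = 100
Read each symbol's code off the tree from the root (left child = 0, right child = 1).

Codes:
  A: 1001 (length 4)
  H: 1000 (length 4)
  E: 101 (length 3)
  I: 01 (length 2)
  C: 00 (length 2)
  F: 11 (length 2)
Average code length: 238/100 = 2.3800 bits/symbol


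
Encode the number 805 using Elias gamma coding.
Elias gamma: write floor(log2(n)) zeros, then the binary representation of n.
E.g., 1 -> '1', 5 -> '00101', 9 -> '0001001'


num_bits = floor(log2(805)) + 1 = 10
leading_zeros = num_bits - 1 = 9
binary(805) = 1100100101

Elias gamma(805) = '000000000' + '1100100101' = 0000000001100100101 (19 bits)


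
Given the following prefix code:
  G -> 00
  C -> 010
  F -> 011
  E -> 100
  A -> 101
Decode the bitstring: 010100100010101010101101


Decoding step by step:
Bits 010 -> C
Bits 100 -> E
Bits 100 -> E
Bits 010 -> C
Bits 101 -> A
Bits 010 -> C
Bits 101 -> A
Bits 101 -> A


Decoded message: CEECACAA


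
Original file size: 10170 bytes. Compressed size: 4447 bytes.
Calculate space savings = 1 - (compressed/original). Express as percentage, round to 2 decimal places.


ratio = compressed/original = 4447/10170 = 0.437266
savings = 1 - ratio = 1 - 0.437266 = 0.562734
as a percentage: 0.562734 * 100 = 56.27%

Space savings = 1 - 4447/10170 = 56.27%


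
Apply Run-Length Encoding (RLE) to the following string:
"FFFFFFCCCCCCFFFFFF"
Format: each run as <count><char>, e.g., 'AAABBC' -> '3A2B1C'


Scanning runs left to right:
  i=0: run of 'F' x 6 -> '6F'
  i=6: run of 'C' x 6 -> '6C'
  i=12: run of 'F' x 6 -> '6F'

RLE = 6F6C6F


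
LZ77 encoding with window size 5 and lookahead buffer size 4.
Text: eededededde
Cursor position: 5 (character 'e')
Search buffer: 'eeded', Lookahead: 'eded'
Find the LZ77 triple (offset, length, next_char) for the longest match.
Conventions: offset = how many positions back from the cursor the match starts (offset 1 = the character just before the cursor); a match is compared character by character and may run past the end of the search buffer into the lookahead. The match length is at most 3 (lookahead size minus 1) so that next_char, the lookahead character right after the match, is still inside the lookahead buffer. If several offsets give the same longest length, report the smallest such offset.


Try each offset into the search buffer:
  offset=1 (pos 4, char 'd'): match length 0
  offset=2 (pos 3, char 'e'): match length 3
  offset=3 (pos 2, char 'd'): match length 0
  offset=4 (pos 1, char 'e'): match length 3
  offset=5 (pos 0, char 'e'): match length 1
Longest match has length 3, found at offsets 2, 4; take the smallest, offset 2.
next_char = character at position 5 + 3 = 8 -> 'd'

Best match: offset=2, length=3 (matching 'ede' starting at position 3)
LZ77 triple: (2, 3, 'd')


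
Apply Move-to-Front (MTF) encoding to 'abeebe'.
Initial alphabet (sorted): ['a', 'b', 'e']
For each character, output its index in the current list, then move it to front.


MTF encoding:
'a': index 0 in ['a', 'b', 'e'] -> ['a', 'b', 'e']
'b': index 1 in ['a', 'b', 'e'] -> ['b', 'a', 'e']
'e': index 2 in ['b', 'a', 'e'] -> ['e', 'b', 'a']
'e': index 0 in ['e', 'b', 'a'] -> ['e', 'b', 'a']
'b': index 1 in ['e', 'b', 'a'] -> ['b', 'e', 'a']
'e': index 1 in ['b', 'e', 'a'] -> ['e', 'b', 'a']


Output: [0, 1, 2, 0, 1, 1]


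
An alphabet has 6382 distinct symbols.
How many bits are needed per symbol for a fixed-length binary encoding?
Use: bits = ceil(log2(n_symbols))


log2(6382) = 12.6398
Bracket: 2^12 = 4096 < 6382 <= 2^13 = 8192
So ceil(log2(6382)) = 13

bits = ceil(log2(6382)) = ceil(12.6398) = 13 bits


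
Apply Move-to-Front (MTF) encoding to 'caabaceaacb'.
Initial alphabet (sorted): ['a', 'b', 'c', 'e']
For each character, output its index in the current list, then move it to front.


MTF encoding:
'c': index 2 in ['a', 'b', 'c', 'e'] -> ['c', 'a', 'b', 'e']
'a': index 1 in ['c', 'a', 'b', 'e'] -> ['a', 'c', 'b', 'e']
'a': index 0 in ['a', 'c', 'b', 'e'] -> ['a', 'c', 'b', 'e']
'b': index 2 in ['a', 'c', 'b', 'e'] -> ['b', 'a', 'c', 'e']
'a': index 1 in ['b', 'a', 'c', 'e'] -> ['a', 'b', 'c', 'e']
'c': index 2 in ['a', 'b', 'c', 'e'] -> ['c', 'a', 'b', 'e']
'e': index 3 in ['c', 'a', 'b', 'e'] -> ['e', 'c', 'a', 'b']
'a': index 2 in ['e', 'c', 'a', 'b'] -> ['a', 'e', 'c', 'b']
'a': index 0 in ['a', 'e', 'c', 'b'] -> ['a', 'e', 'c', 'b']
'c': index 2 in ['a', 'e', 'c', 'b'] -> ['c', 'a', 'e', 'b']
'b': index 3 in ['c', 'a', 'e', 'b'] -> ['b', 'c', 'a', 'e']


Output: [2, 1, 0, 2, 1, 2, 3, 2, 0, 2, 3]


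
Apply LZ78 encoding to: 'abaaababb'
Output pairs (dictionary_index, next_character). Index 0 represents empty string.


LZ78 encoding steps:
Dictionary: {0: ''}
Step 1: w='' (idx 0), next='a' -> output (0, 'a'), add 'a' as idx 1
Step 2: w='' (idx 0), next='b' -> output (0, 'b'), add 'b' as idx 2
Step 3: w='a' (idx 1), next='a' -> output (1, 'a'), add 'aa' as idx 3
Step 4: w='a' (idx 1), next='b' -> output (1, 'b'), add 'ab' as idx 4
Step 5: w='ab' (idx 4), next='b' -> output (4, 'b'), add 'abb' as idx 5


Encoded: [(0, 'a'), (0, 'b'), (1, 'a'), (1, 'b'), (4, 'b')]


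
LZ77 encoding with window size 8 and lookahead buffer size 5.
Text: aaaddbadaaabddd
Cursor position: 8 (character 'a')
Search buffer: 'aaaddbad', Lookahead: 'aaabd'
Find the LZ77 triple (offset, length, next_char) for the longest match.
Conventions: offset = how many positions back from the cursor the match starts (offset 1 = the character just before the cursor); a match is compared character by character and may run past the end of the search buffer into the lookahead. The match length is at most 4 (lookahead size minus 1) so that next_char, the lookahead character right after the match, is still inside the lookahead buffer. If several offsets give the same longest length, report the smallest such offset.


Try each offset into the search buffer:
  offset=1 (pos 7, char 'd'): match length 0
  offset=2 (pos 6, char 'a'): match length 1
  offset=3 (pos 5, char 'b'): match length 0
  offset=4 (pos 4, char 'd'): match length 0
  offset=5 (pos 3, char 'd'): match length 0
  offset=6 (pos 2, char 'a'): match length 1
  offset=7 (pos 1, char 'a'): match length 2
  offset=8 (pos 0, char 'a'): match length 3
Longest match has length 3 at offset 8.
next_char = character at position 8 + 3 = 11 -> 'b'

Best match: offset=8, length=3 (matching 'aaa' starting at position 0)
LZ77 triple: (8, 3, 'b')


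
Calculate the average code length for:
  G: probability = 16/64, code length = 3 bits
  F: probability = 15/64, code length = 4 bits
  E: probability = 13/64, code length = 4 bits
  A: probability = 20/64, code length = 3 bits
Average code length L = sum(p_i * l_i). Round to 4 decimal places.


Weighted contributions p_i * l_i:
  G: (16/64) * 3 = 48/64
  F: (15/64) * 4 = 60/64
  E: (13/64) * 4 = 52/64
  A: (20/64) * 3 = 60/64
Sum = (48 + 60 + 52 + 60)/64 = 220/64

L = 220/64 = 3.4375 bits/symbol
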